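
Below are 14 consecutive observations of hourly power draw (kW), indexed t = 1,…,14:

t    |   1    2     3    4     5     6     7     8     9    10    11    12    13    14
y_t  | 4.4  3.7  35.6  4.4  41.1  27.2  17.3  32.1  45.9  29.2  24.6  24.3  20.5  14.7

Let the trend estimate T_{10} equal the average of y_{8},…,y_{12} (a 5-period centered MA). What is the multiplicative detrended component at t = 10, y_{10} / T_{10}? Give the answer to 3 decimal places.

Trend T_10 = (32.1 + 45.9 + 29.2 + 24.6 + 24.3) / 5 = 156.1/5 = 31.22000
Ratio to trend: 29.2 / 31.22000 = 0.935

0.935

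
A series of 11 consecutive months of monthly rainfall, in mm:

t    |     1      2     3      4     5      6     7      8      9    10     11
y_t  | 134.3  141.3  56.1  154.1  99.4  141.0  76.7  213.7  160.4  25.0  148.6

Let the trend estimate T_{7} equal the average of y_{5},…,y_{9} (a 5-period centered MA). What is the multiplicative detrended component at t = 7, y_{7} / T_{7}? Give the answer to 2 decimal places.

Trend T_7 = (99.4 + 141.0 + 76.7 + 213.7 + 160.4) / 5 = 691.2/5 = 138.2400
Ratio to trend: 76.7 / 138.2400 = 0.55

0.55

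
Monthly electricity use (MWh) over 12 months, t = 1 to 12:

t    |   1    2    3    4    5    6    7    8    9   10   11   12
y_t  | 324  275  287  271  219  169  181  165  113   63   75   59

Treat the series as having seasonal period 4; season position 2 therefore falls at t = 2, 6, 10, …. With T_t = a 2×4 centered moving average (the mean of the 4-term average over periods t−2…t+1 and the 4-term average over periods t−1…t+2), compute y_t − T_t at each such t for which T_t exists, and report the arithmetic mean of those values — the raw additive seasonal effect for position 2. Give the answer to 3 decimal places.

-27.750

Season position 2 occurs at t = 6, 10 (where T_t is defined).
t=6: T_6 = 196.75000; y_6 − T_6 = 169 − 196.75000 = -27.75000
t=10: T_10 = 90.75000; y_10 − T_10 = 63 − 90.75000 = -27.75000
Mean deviation: (-27.75000 + -27.75000) / 2 = -27.750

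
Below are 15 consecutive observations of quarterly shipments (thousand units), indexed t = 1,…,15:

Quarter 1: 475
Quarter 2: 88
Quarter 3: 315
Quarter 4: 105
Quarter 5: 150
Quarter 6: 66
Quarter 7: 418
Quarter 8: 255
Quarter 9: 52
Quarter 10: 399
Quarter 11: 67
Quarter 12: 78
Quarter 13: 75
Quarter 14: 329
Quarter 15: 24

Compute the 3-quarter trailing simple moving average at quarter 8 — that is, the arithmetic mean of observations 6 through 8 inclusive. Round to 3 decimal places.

Sum of periods 6–8: 66 + 418 + 255 = 739
Divide by 3: 739 / 3 = 246.333

246.333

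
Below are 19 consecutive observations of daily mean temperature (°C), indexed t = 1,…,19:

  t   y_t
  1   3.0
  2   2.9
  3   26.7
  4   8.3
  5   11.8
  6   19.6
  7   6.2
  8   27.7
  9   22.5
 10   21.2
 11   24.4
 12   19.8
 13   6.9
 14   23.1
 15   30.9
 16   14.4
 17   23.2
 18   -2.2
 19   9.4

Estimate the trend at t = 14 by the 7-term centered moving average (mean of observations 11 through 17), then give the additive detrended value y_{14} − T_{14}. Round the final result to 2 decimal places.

2.71

Trend T_14 = (24.4 + 19.8 + 6.9 + 23.1 + 30.9 + 14.4 + 23.2) / 7 = 142.7/7 = 20.3857
Detrended value: 23.1 − 20.3857 = 2.71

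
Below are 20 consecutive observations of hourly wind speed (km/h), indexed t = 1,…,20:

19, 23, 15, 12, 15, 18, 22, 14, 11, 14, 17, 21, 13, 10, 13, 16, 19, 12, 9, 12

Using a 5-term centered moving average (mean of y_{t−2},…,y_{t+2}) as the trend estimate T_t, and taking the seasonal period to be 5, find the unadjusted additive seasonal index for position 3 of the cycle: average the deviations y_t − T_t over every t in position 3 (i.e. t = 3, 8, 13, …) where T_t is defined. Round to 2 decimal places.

Season position 3 occurs at t = 3, 8, 13, 18 (where T_t is defined).
t=3: T_3 = 16.8000; y_3 − T_3 = 15 − 16.8000 = -1.8000
t=8: T_8 = 15.8000; y_8 − T_8 = 14 − 15.8000 = -1.8000
t=13: T_13 = 14.8000; y_13 − T_13 = 13 − 14.8000 = -1.8000
t=18: T_18 = 13.6000; y_18 − T_18 = 12 − 13.6000 = -1.6000
Mean deviation: (-1.8000 + -1.8000 + -1.8000 + -1.6000) / 4 = -1.75

-1.75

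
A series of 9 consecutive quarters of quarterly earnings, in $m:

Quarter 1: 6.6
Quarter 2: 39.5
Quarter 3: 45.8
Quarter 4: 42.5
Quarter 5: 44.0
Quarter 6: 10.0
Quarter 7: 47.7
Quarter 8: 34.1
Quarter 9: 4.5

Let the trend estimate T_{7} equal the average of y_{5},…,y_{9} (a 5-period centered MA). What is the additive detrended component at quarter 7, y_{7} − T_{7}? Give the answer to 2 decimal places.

19.64

Trend T_7 = (44.0 + 10.0 + 47.7 + 34.1 + 4.5) / 5 = 140.3/5 = 28.0600
Detrended value: 47.7 − 28.0600 = 19.64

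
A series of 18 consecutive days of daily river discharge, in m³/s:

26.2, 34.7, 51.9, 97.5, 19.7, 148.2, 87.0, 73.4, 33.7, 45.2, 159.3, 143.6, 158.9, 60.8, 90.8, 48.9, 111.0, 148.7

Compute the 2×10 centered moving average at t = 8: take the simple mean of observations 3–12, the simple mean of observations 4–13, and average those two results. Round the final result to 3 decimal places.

Sum over 3–12: 51.9 + 97.5 + 19.7 + 148.2 + 87.0 + 73.4 + 33.7 + 45.2 + 159.3 + 143.6 = 859.5
Sum over 4–13: 97.5 + 19.7 + 148.2 + 87.0 + 73.4 + 33.7 + 45.2 + 159.3 + 143.6 + 158.9 = 966.5
CMA at t=8 = (859.5 + 966.5) / (2·10) = 1826.0 / 20 = 91.300

91.300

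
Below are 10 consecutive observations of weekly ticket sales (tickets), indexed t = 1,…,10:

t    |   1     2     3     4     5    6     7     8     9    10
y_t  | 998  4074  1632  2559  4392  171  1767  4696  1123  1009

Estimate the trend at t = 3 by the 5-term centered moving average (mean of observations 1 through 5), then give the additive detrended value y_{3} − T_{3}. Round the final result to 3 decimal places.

-1099.000

Trend T_3 = (998 + 4074 + 1632 + 2559 + 4392) / 5 = 13655/5 = 2731.00000
Detrended value: 1632 − 2731.00000 = -1099.000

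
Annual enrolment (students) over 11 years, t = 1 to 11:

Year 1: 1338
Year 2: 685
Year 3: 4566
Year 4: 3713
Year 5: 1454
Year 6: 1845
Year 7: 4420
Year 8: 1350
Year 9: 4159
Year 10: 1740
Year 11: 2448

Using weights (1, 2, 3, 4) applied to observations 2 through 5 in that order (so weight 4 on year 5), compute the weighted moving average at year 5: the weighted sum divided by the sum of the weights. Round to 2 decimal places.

Weighted sum: 1·685 + 2·4566 + 3·3713 + 4·1454 = 685 + 9132 + 11139 + 5816 = 26772
Weight total: 1 + 2 + 3 + 4 = 10
WMA = 26772 / 10 = 2677.20

2677.20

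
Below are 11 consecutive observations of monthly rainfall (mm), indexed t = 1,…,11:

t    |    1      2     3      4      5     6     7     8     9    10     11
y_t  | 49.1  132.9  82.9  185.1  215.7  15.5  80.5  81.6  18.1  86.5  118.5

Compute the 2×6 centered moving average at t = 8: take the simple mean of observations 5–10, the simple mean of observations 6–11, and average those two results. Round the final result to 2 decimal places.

74.88

Sum over 5–10: 215.7 + 15.5 + 80.5 + 81.6 + 18.1 + 86.5 = 497.9
Sum over 6–11: 15.5 + 80.5 + 81.6 + 18.1 + 86.5 + 118.5 = 400.7
CMA at t=8 = (497.9 + 400.7) / (2·6) = 898.6 / 12 = 74.88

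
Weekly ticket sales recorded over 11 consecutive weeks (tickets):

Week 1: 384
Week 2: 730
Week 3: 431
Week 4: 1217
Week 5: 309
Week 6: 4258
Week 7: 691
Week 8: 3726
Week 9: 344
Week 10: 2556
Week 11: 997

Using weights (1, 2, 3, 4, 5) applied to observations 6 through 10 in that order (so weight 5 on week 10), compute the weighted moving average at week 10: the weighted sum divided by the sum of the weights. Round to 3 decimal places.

2064.933

Weighted sum: 1·4258 + 2·691 + 3·3726 + 4·344 + 5·2556 = 4258 + 1382 + 11178 + 1376 + 12780 = 30974
Weight total: 1 + 2 + 3 + 4 + 5 = 15
WMA = 30974 / 15 = 2064.933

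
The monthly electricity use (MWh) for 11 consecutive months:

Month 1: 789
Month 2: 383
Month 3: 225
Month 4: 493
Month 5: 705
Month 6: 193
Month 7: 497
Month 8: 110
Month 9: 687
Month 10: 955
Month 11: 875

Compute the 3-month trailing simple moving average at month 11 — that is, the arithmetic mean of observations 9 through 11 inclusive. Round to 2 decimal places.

839.00

Sum of periods 9–11: 687 + 955 + 875 = 2517
Divide by 3: 2517 / 3 = 839.00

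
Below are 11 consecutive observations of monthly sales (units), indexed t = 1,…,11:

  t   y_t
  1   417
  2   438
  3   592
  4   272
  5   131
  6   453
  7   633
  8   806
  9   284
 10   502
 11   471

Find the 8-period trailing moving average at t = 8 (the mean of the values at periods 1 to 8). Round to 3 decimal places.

Sum of periods 1–8: 417 + 438 + 592 + 272 + 131 + 453 + 633 + 806 = 3742
Divide by 8: 3742 / 8 = 467.750

467.750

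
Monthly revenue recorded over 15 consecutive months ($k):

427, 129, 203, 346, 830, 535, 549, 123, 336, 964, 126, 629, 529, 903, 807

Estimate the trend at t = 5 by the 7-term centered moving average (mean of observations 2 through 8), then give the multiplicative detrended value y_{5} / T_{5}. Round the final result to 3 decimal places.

2.140

Trend T_5 = (129 + 203 + 346 + 830 + 535 + 549 + 123) / 7 = 2715/7 = 387.85714
Ratio to trend: 830 / 387.85714 = 2.140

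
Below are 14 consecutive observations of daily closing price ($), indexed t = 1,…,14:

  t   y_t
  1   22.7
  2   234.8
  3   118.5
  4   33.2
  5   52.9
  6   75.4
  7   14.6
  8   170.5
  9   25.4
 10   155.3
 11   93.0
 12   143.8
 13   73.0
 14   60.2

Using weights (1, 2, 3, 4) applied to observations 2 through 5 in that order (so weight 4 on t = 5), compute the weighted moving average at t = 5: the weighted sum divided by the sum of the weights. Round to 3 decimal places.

78.300

Weighted sum: 1·234.8 + 2·118.5 + 3·33.2 + 4·52.9 = 234.8 + 237.0 + 99.6 + 211.6 = 783.0
Weight total: 1 + 2 + 3 + 4 = 10
WMA = 783.0 / 10 = 78.300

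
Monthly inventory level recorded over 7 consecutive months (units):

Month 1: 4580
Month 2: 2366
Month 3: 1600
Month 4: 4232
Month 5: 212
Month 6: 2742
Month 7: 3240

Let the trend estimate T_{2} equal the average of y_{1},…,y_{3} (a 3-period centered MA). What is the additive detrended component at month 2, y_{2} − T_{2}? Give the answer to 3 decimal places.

Trend T_2 = (4580 + 2366 + 1600) / 3 = 8546/3 = 2848.66667
Detrended value: 2366 − 2848.66667 = -482.667

-482.667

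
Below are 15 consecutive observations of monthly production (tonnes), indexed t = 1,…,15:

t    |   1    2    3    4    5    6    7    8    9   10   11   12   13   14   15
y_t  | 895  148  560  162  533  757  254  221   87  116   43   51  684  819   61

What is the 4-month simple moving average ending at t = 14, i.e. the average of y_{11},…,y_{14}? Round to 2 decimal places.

399.25

Sum of periods 11–14: 43 + 51 + 684 + 819 = 1597
Divide by 4: 1597 / 4 = 399.25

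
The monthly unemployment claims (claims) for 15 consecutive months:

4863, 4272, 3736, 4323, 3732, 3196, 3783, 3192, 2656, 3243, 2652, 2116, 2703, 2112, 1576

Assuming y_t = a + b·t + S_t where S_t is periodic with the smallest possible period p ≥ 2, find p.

3

First differences y_{t+1} − y_t: -591, -536, 587, -591, -536, 587, -591, -536, …
The difference pattern repeats every 3 terms and not for any smaller step, so p = 3.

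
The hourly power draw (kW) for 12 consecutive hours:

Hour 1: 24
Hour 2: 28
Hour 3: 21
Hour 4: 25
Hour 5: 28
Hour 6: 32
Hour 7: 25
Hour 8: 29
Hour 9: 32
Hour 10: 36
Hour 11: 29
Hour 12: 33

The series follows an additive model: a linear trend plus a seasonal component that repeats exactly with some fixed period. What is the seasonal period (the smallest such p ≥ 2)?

4

First differences y_{t+1} − y_t: 4, -7, 4, 3, 4, -7, 4, 3, 4, -7, …
The difference pattern repeats every 4 terms and not for any smaller step, so p = 4.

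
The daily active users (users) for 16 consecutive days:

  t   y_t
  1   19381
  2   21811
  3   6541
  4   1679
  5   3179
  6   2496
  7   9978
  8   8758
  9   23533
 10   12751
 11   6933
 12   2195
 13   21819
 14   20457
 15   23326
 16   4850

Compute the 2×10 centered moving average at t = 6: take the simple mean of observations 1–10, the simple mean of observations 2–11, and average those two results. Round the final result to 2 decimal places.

10388.30

Sum over 1–10: 19381 + 21811 + 6541 + 1679 + 3179 + 2496 + 9978 + 8758 + 23533 + 12751 = 110107
Sum over 2–11: 21811 + 6541 + 1679 + 3179 + 2496 + 9978 + 8758 + 23533 + 12751 + 6933 = 97659
CMA at t=6 = (110107 + 97659) / (2·10) = 207766 / 20 = 10388.30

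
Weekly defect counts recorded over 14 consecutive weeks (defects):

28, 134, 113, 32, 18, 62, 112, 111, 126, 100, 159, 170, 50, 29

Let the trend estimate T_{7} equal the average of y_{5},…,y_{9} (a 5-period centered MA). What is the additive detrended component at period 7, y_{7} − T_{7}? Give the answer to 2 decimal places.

Trend T_7 = (18 + 62 + 112 + 111 + 126) / 5 = 429/5 = 85.8000
Detrended value: 112 − 85.8000 = 26.20

26.20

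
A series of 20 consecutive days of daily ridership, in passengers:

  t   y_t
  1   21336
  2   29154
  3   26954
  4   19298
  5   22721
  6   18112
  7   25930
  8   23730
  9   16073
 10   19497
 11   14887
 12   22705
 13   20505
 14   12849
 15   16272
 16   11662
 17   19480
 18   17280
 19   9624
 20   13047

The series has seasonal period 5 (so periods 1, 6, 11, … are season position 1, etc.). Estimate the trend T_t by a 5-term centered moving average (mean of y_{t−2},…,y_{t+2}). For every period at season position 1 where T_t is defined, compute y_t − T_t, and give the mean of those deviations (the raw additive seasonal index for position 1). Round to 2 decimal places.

-3846.40

Season position 1 occurs at t = 6, 11, 16 (where T_t is defined).
t=6: T_6 = 21958.2000; y_6 − T_6 = 18112 − 21958.2000 = -3846.2000
t=11: T_11 = 18733.4000; y_11 − T_11 = 14887 − 18733.4000 = -3846.4000
t=16: T_16 = 15508.6000; y_16 − T_16 = 11662 − 15508.6000 = -3846.6000
Mean deviation: (-3846.2000 + -3846.4000 + -3846.6000) / 3 = -3846.40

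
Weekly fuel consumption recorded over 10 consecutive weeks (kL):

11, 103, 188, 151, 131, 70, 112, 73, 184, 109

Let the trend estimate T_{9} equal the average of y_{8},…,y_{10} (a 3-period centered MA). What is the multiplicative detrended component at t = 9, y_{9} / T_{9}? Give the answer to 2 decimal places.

1.51

Trend T_9 = (73 + 184 + 109) / 3 = 366/3 = 122.0000
Ratio to trend: 184 / 122.0000 = 1.51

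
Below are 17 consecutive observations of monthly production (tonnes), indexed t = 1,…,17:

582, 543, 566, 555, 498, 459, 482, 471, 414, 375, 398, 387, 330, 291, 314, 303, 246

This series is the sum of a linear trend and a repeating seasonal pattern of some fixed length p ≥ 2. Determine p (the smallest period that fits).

4

First differences y_{t+1} − y_t: -39, 23, -11, -57, -39, 23, -11, -57, -39, 23, …
The difference pattern repeats every 4 terms and not for any smaller step, so p = 4.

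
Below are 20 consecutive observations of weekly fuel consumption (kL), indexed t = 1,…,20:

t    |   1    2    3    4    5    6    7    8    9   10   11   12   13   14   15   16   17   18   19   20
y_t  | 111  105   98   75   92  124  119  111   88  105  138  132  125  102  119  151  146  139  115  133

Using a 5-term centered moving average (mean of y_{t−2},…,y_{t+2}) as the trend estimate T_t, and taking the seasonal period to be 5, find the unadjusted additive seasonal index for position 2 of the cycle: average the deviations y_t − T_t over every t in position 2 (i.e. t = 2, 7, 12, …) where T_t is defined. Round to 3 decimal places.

11.933

Season position 2 occurs at t = 7, 12, 17 (where T_t is defined).
t=7: T_7 = 106.80000; y_7 − T_7 = 119 − 106.80000 = 12.20000
t=12: T_12 = 120.40000; y_12 − T_12 = 132 − 120.40000 = 11.60000
t=17: T_17 = 134.00000; y_17 − T_17 = 146 − 134.00000 = 12.00000
Mean deviation: (12.20000 + 11.60000 + 12.00000) / 3 = 11.933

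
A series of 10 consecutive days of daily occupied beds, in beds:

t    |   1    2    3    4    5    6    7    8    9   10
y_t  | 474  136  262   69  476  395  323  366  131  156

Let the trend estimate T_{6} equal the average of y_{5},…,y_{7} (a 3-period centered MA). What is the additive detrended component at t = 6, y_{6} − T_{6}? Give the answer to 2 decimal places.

Trend T_6 = (476 + 395 + 323) / 3 = 1194/3 = 398.0000
Detrended value: 395 − 398.0000 = -3.00

-3.00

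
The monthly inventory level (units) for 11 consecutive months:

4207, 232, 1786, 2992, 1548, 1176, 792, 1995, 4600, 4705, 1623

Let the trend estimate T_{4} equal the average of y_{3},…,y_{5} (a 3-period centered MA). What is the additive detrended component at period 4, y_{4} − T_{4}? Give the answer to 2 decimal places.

Trend T_4 = (1786 + 2992 + 1548) / 3 = 6326/3 = 2108.6667
Detrended value: 2992 − 2108.6667 = 883.33

883.33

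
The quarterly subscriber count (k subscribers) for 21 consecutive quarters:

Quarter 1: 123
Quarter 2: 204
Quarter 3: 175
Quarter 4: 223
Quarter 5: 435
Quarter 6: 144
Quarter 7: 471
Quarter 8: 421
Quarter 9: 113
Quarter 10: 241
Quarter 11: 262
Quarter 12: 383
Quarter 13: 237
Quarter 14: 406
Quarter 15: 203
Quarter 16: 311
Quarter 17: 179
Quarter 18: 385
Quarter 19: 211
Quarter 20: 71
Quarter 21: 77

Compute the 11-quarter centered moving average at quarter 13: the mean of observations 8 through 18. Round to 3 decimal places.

Sum of periods 8–18: 421 + 113 + 241 + 262 + 383 + 237 + 406 + 203 + 311 + 179 + 385 = 3141
Divide by 11: 3141 / 11 = 285.545

285.545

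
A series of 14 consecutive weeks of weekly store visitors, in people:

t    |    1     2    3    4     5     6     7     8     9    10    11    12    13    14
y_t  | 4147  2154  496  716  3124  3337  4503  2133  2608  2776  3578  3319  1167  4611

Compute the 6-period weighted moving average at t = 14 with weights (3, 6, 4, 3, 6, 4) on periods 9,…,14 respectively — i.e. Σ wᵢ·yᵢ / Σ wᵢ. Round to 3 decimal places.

Weighted sum: 3·2608 + 6·2776 + 4·3578 + 3·3319 + 6·1167 + 4·4611 = 7824 + 16656 + 14312 + 9957 + 7002 + 18444 = 74195
Weight total: 3 + 6 + 4 + 3 + 6 + 4 = 26
WMA = 74195 / 26 = 2853.654

2853.654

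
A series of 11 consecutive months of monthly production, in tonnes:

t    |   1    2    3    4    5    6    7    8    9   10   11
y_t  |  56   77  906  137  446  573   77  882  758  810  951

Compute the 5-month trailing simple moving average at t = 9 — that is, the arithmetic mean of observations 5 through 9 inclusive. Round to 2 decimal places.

547.20

Sum of periods 5–9: 446 + 573 + 77 + 882 + 758 = 2736
Divide by 5: 2736 / 5 = 547.20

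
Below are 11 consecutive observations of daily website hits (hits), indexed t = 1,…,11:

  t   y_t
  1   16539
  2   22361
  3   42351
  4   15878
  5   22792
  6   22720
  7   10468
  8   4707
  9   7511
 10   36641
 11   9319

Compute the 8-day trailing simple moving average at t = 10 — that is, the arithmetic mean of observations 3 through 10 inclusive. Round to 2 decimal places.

Sum of periods 3–10: 42351 + 15878 + 22792 + 22720 + 10468 + 4707 + 7511 + 36641 = 163068
Divide by 8: 163068 / 8 = 20383.50

20383.50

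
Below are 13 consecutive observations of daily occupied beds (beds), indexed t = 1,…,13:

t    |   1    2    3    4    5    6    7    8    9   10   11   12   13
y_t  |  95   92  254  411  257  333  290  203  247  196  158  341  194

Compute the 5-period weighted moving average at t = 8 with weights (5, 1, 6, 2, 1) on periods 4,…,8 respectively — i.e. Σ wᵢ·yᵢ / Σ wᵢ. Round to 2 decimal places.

339.53

Weighted sum: 5·411 + 1·257 + 6·333 + 2·290 + 1·203 = 2055 + 257 + 1998 + 580 + 203 = 5093
Weight total: 5 + 1 + 6 + 2 + 1 = 15
WMA = 5093 / 15 = 339.53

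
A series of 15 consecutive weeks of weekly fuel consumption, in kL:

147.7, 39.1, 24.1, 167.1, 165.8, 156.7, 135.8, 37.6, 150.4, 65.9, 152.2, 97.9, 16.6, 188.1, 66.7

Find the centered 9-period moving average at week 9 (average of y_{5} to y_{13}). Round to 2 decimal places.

Sum of periods 5–13: 165.8 + 156.7 + 135.8 + 37.6 + 150.4 + 65.9 + 152.2 + 97.9 + 16.6 = 978.9
Divide by 9: 978.9 / 9 = 108.77

108.77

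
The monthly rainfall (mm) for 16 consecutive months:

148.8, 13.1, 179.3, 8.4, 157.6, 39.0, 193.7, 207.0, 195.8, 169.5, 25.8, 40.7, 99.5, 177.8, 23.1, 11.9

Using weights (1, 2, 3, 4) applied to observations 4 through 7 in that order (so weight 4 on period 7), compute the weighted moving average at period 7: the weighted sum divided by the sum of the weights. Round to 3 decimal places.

Weighted sum: 1·8.4 + 2·157.6 + 3·39.0 + 4·193.7 = 8.4 + 315.2 + 117.0 + 774.8 = 1215.4
Weight total: 1 + 2 + 3 + 4 = 10
WMA = 1215.4 / 10 = 121.540

121.540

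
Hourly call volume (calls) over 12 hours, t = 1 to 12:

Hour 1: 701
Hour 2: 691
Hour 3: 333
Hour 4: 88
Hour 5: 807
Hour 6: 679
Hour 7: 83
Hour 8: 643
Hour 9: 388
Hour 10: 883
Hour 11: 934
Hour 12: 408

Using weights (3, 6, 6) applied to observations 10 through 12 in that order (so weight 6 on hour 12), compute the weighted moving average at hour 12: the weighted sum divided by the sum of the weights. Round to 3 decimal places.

713.400

Weighted sum: 3·883 + 6·934 + 6·408 = 2649 + 5604 + 2448 = 10701
Weight total: 3 + 6 + 6 = 15
WMA = 10701 / 15 = 713.400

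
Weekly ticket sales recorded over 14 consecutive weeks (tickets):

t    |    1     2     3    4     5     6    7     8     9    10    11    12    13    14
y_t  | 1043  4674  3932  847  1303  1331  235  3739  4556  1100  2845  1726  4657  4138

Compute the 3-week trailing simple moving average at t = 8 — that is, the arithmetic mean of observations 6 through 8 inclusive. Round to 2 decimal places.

Sum of periods 6–8: 1331 + 235 + 3739 = 5305
Divide by 3: 5305 / 3 = 1768.33

1768.33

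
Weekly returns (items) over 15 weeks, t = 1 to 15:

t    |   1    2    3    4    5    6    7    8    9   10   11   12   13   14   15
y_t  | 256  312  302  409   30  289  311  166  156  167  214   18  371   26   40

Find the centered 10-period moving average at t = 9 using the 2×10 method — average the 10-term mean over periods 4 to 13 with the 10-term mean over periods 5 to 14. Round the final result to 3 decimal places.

193.950

Sum over 4–13: 409 + 30 + 289 + 311 + 166 + 156 + 167 + 214 + 18 + 371 = 2131
Sum over 5–14: 30 + 289 + 311 + 166 + 156 + 167 + 214 + 18 + 371 + 26 = 1748
CMA at t=9 = (2131 + 1748) / (2·10) = 3879 / 20 = 193.950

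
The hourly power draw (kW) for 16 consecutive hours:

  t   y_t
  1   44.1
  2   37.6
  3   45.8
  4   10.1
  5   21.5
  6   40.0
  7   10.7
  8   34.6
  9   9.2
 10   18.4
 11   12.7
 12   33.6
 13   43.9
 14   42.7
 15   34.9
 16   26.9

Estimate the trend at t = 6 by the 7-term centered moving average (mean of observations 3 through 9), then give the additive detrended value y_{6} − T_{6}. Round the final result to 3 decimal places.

Trend T_6 = (45.8 + 10.1 + 21.5 + 40.0 + 10.7 + 34.6 + 9.2) / 7 = 171.9/7 = 24.55714
Detrended value: 40.0 − 24.55714 = 15.443

15.443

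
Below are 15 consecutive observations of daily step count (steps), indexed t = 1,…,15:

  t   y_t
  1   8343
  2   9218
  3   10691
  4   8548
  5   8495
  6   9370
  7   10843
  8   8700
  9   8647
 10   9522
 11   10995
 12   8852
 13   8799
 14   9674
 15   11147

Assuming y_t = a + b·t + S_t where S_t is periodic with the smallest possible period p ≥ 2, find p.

4

First differences y_{t+1} − y_t: 875, 1473, -2143, -53, 875, 1473, -2143, -53, 875, 1473, …
The difference pattern repeats every 4 terms and not for any smaller step, so p = 4.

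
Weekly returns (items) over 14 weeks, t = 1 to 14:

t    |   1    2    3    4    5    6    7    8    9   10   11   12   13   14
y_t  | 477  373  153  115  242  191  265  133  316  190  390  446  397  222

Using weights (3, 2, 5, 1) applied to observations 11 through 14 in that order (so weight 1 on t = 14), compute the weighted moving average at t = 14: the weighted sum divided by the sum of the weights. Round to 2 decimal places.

388.09

Weighted sum: 3·390 + 2·446 + 5·397 + 1·222 = 1170 + 892 + 1985 + 222 = 4269
Weight total: 3 + 2 + 5 + 1 = 11
WMA = 4269 / 11 = 388.09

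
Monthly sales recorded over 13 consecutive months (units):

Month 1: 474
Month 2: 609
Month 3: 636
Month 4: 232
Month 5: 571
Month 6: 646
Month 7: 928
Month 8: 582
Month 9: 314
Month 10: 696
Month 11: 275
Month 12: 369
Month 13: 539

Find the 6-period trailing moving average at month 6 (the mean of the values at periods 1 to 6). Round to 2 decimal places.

528.00

Sum of periods 1–6: 474 + 609 + 636 + 232 + 571 + 646 = 3168
Divide by 6: 3168 / 6 = 528.00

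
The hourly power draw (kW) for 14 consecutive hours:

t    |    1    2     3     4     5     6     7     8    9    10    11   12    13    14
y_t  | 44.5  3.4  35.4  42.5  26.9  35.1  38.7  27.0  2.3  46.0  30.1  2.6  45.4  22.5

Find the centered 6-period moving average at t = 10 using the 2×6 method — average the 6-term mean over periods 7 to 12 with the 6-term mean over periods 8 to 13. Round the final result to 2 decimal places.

25.01

Sum over 7–12: 38.7 + 27.0 + 2.3 + 46.0 + 30.1 + 2.6 = 146.7
Sum over 8–13: 27.0 + 2.3 + 46.0 + 30.1 + 2.6 + 45.4 = 153.4
CMA at t=10 = (146.7 + 153.4) / (2·6) = 300.1 / 12 = 25.01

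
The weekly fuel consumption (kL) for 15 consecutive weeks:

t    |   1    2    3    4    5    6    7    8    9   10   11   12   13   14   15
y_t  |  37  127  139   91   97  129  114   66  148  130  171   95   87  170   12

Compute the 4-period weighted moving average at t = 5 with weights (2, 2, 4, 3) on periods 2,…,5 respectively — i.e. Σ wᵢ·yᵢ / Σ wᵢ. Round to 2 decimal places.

Weighted sum: 2·127 + 2·139 + 4·91 + 3·97 = 254 + 278 + 364 + 291 = 1187
Weight total: 2 + 2 + 4 + 3 = 11
WMA = 1187 / 11 = 107.91

107.91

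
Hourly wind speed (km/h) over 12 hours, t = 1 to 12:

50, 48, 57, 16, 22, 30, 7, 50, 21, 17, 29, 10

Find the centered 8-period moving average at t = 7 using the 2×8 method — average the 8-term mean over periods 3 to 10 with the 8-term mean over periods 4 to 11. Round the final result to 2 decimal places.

Sum over 3–10: 57 + 16 + 22 + 30 + 7 + 50 + 21 + 17 = 220
Sum over 4–11: 16 + 22 + 30 + 7 + 50 + 21 + 17 + 29 = 192
CMA at t=7 = (220 + 192) / (2·8) = 412 / 16 = 25.75

25.75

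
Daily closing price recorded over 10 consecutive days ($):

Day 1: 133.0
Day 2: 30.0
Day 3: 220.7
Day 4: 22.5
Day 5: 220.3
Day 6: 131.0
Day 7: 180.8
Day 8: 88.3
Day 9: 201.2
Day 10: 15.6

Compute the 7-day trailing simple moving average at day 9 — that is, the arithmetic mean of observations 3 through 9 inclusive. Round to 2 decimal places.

152.11

Sum of periods 3–9: 220.7 + 22.5 + 220.3 + 131.0 + 180.8 + 88.3 + 201.2 = 1064.8
Divide by 7: 1064.8 / 7 = 152.11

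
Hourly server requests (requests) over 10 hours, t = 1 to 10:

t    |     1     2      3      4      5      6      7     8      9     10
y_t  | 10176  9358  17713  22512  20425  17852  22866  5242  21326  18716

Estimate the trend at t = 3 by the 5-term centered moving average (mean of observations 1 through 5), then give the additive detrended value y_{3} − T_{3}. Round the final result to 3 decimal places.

1676.200

Trend T_3 = (10176 + 9358 + 17713 + 22512 + 20425) / 5 = 80184/5 = 16036.80000
Detrended value: 17713 − 16036.80000 = 1676.200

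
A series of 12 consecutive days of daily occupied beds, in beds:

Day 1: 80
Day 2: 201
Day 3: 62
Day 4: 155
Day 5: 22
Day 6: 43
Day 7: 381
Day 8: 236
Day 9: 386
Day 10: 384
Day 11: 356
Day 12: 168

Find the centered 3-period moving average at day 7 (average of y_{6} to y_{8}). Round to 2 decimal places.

Sum of periods 6–8: 43 + 381 + 236 = 660
Divide by 3: 660 / 3 = 220.00

220.00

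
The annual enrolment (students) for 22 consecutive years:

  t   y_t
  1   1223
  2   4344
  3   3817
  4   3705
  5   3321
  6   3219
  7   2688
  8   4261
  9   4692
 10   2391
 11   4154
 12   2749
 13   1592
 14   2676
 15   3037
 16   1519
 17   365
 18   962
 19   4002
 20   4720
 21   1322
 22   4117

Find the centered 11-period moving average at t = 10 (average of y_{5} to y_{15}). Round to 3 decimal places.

Sum of periods 5–15: 3321 + 3219 + 2688 + 4261 + 4692 + 2391 + 4154 + 2749 + 1592 + 2676 + 3037 = 34780
Divide by 11: 34780 / 11 = 3161.818

3161.818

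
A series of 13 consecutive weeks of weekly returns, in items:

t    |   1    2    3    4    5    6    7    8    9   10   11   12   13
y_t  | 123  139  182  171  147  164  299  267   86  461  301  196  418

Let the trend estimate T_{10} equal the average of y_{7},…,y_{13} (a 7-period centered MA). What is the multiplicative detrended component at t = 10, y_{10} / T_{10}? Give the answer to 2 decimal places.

1.59

Trend T_10 = (299 + 267 + 86 + 461 + 301 + 196 + 418) / 7 = 2028/7 = 289.7143
Ratio to trend: 461 / 289.7143 = 1.59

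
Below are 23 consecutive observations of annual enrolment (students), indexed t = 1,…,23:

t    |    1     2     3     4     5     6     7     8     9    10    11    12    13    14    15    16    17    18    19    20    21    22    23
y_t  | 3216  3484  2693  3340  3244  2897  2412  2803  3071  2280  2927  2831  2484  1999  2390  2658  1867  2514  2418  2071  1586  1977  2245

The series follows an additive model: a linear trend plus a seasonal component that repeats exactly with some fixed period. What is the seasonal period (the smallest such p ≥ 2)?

First differences y_{t+1} − y_t: 268, -791, 647, -96, -347, -485, 391, 268, -791, 647, -96, -347, -485, 391, 268, -791, …
The difference pattern repeats every 7 terms and not for any smaller step, so p = 7.

7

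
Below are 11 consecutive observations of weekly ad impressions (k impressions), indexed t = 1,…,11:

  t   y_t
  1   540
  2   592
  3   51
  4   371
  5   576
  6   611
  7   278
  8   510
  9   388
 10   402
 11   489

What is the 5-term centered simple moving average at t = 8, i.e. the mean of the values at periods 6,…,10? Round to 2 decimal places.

437.80

Sum of periods 6–10: 611 + 278 + 510 + 388 + 402 = 2189
Divide by 5: 2189 / 5 = 437.80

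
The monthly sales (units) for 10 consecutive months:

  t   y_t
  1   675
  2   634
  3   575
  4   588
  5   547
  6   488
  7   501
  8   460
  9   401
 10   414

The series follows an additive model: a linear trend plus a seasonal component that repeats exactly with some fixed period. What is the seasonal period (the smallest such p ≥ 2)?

First differences y_{t+1} − y_t: -41, -59, 13, -41, -59, 13, -41, -59, …
The difference pattern repeats every 3 terms and not for any smaller step, so p = 3.

3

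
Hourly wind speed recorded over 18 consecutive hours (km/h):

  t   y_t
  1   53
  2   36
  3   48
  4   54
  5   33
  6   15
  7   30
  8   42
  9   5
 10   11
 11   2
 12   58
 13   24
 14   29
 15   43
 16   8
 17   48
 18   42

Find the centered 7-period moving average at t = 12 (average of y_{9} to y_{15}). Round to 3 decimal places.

Sum of periods 9–15: 5 + 11 + 2 + 58 + 24 + 29 + 43 = 172
Divide by 7: 172 / 7 = 24.571

24.571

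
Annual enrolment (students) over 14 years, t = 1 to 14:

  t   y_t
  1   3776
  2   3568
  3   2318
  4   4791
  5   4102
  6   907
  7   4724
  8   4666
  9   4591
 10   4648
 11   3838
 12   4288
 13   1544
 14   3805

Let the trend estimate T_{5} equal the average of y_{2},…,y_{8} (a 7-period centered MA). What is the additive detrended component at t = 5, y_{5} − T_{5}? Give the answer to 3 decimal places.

519.714

Trend T_5 = (3568 + 2318 + 4791 + 4102 + 907 + 4724 + 4666) / 7 = 25076/7 = 3582.28571
Detrended value: 4102 − 3582.28571 = 519.714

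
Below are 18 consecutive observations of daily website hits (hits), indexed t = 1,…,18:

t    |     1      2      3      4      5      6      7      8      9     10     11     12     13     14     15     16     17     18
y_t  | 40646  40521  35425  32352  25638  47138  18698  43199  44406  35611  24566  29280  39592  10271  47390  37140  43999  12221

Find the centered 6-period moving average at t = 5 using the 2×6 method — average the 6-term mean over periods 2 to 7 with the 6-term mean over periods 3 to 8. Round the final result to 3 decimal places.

33518.500

Sum over 2–7: 40521 + 35425 + 32352 + 25638 + 47138 + 18698 = 199772
Sum over 3–8: 35425 + 32352 + 25638 + 47138 + 18698 + 43199 = 202450
CMA at t=5 = (199772 + 202450) / (2·6) = 402222 / 12 = 33518.500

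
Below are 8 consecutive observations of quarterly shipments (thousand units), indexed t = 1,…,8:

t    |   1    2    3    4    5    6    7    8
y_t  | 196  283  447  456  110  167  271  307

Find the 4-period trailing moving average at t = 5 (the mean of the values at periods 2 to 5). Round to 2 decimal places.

324.00

Sum of periods 2–5: 283 + 447 + 456 + 110 = 1296
Divide by 4: 1296 / 4 = 324.00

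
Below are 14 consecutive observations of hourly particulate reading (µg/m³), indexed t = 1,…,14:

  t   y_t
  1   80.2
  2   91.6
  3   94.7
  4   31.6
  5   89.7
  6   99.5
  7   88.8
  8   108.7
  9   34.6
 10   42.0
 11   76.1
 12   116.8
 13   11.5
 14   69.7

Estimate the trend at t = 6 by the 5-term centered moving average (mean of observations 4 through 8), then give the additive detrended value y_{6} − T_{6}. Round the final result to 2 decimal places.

Trend T_6 = (31.6 + 89.7 + 99.5 + 88.8 + 108.7) / 5 = 418.3/5 = 83.6600
Detrended value: 99.5 − 83.6600 = 15.84

15.84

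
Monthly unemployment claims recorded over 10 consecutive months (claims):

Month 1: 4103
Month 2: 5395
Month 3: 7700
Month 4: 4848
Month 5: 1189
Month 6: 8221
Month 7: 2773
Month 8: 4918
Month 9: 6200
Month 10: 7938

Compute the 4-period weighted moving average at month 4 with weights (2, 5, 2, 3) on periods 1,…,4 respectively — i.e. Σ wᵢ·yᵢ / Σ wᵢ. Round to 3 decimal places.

5427.083

Weighted sum: 2·4103 + 5·5395 + 2·7700 + 3·4848 = 8206 + 26975 + 15400 + 14544 = 65125
Weight total: 2 + 5 + 2 + 3 = 12
WMA = 65125 / 12 = 5427.083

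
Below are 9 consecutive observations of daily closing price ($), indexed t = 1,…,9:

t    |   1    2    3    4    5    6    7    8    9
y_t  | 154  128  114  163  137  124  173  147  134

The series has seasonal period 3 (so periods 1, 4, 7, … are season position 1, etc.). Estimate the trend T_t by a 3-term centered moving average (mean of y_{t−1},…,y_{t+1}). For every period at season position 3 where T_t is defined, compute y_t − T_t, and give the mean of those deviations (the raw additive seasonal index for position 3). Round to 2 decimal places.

Season position 3 occurs at t = 3, 6 (where T_t is defined).
t=3: T_3 = 135.0000; y_3 − T_3 = 114 − 135.0000 = -21.0000
t=6: T_6 = 144.6667; y_6 − T_6 = 124 − 144.6667 = -20.6667
Mean deviation: (-21.0000 + -20.6667) / 2 = -20.83

-20.83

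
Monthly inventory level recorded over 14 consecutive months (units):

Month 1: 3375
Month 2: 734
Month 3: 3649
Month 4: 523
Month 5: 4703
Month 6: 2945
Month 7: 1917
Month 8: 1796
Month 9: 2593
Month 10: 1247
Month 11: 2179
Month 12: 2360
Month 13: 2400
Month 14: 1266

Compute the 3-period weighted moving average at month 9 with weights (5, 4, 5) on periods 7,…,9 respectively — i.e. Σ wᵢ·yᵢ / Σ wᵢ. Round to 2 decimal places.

Weighted sum: 5·1917 + 4·1796 + 5·2593 = 9585 + 7184 + 12965 = 29734
Weight total: 5 + 4 + 5 = 14
WMA = 29734 / 14 = 2123.86

2123.86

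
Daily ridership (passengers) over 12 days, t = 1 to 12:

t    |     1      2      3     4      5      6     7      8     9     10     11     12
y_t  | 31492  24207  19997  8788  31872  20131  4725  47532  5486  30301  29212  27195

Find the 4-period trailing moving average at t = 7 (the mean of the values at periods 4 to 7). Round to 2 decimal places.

16379.00

Sum of periods 4–7: 8788 + 31872 + 20131 + 4725 = 65516
Divide by 4: 65516 / 4 = 16379.00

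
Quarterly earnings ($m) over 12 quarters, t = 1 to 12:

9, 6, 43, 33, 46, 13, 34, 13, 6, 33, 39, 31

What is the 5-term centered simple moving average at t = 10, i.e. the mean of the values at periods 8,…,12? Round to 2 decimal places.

24.40

Sum of periods 8–12: 13 + 6 + 33 + 39 + 31 = 122
Divide by 5: 122 / 5 = 24.40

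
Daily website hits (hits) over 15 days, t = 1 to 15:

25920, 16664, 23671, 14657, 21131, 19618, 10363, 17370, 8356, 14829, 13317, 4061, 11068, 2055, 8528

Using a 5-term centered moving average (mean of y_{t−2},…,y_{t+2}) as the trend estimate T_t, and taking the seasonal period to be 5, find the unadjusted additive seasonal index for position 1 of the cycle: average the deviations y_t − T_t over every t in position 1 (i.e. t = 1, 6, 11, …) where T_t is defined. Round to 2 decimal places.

2990.50

Season position 1 occurs at t = 6, 11 (where T_t is defined).
t=6: T_6 = 16627.8000; y_6 − T_6 = 19618 − 16627.8000 = 2990.2000
t=11: T_11 = 10326.2000; y_11 − T_11 = 13317 − 10326.2000 = 2990.8000
Mean deviation: (2990.2000 + 2990.8000) / 2 = 2990.50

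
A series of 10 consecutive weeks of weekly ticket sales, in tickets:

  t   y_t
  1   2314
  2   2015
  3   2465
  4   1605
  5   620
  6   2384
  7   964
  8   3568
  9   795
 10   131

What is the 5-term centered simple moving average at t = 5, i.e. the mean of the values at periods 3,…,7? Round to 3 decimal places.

1607.600

Sum of periods 3–7: 2465 + 1605 + 620 + 2384 + 964 = 8038
Divide by 5: 8038 / 5 = 1607.600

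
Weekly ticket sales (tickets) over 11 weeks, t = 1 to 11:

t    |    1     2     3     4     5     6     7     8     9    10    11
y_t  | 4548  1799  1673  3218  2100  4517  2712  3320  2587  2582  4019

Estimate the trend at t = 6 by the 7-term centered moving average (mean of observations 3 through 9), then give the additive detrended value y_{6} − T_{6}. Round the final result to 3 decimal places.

Trend T_6 = (1673 + 3218 + 2100 + 4517 + 2712 + 3320 + 2587) / 7 = 20127/7 = 2875.28571
Detrended value: 4517 − 2875.28571 = 1641.714

1641.714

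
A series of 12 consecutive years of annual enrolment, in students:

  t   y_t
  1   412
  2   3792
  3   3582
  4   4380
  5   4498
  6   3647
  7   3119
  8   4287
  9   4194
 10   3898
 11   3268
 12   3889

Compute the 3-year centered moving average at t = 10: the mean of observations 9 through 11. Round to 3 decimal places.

Sum of periods 9–11: 4194 + 3898 + 3268 = 11360
Divide by 3: 11360 / 3 = 3786.667

3786.667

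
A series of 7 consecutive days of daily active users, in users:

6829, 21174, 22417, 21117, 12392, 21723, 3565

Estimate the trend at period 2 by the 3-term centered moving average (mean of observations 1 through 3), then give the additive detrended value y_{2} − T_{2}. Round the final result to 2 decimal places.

Trend T_2 = (6829 + 21174 + 22417) / 3 = 50420/3 = 16806.6667
Detrended value: 21174 − 16806.6667 = 4367.33

4367.33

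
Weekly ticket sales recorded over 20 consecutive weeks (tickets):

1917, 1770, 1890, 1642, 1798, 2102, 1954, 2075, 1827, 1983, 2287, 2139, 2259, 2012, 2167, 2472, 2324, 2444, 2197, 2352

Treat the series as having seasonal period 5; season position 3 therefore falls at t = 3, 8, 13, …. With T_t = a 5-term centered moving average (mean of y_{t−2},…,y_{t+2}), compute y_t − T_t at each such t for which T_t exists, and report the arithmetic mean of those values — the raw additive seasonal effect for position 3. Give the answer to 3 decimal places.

Season position 3 occurs at t = 3, 8, 13, 18 (where T_t is defined).
t=3: T_3 = 1803.40000; y_3 − T_3 = 1890 − 1803.40000 = 86.60000
t=8: T_8 = 1988.20000; y_8 − T_8 = 2075 − 1988.20000 = 86.80000
t=13: T_13 = 2172.80000; y_13 − T_13 = 2259 − 2172.80000 = 86.20000
t=18: T_18 = 2357.80000; y_18 − T_18 = 2444 − 2357.80000 = 86.20000
Mean deviation: (86.60000 + 86.80000 + 86.20000 + 86.20000) / 4 = 86.450

86.450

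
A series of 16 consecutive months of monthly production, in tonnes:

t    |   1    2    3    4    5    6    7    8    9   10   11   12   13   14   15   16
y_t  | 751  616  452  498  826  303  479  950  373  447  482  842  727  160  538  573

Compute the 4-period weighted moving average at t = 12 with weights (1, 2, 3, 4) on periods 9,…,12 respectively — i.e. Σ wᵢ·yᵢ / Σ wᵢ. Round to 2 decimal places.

608.10

Weighted sum: 1·373 + 2·447 + 3·482 + 4·842 = 373 + 894 + 1446 + 3368 = 6081
Weight total: 1 + 2 + 3 + 4 = 10
WMA = 6081 / 10 = 608.10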